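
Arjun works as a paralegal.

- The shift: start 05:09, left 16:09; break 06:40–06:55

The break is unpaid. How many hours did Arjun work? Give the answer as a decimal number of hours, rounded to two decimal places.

10.75 hours

The shift: 05:09–16:09 = 11 h 0 min; less 15 min break → 10 h 45 min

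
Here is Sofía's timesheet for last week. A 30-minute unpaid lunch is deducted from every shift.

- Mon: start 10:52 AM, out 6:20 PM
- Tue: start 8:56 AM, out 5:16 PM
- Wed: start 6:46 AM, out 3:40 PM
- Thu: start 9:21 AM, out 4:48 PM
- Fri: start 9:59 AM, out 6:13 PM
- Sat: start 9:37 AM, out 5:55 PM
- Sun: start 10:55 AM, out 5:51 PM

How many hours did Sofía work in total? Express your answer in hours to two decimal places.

52.12 hours

Mon: 10:52 AM–6:20 PM = 7 h 28 min; less 30 min break → 6 h 58 min
Tue: 8:56 AM–5:16 PM = 8 h 20 min; less 30 min break → 7 h 50 min
Wed: 6:46 AM–3:40 PM = 8 h 54 min; less 30 min break → 8 h 24 min
Thu: 9:21 AM–4:48 PM = 7 h 27 min; less 30 min break → 6 h 57 min
Fri: 9:59 AM–6:13 PM = 8 h 14 min; less 30 min break → 7 h 44 min
Sat: 9:37 AM–5:55 PM = 8 h 18 min; less 30 min break → 7 h 48 min
Sun: 10:55 AM–5:51 PM = 6 h 56 min; less 30 min break → 6 h 26 min
Total: 6 h 58 min + 7 h 50 min + 8 h 24 min + 6 h 57 min + 7 h 44 min + 7 h 48 min + 6 h 26 min = 52 h 7 min.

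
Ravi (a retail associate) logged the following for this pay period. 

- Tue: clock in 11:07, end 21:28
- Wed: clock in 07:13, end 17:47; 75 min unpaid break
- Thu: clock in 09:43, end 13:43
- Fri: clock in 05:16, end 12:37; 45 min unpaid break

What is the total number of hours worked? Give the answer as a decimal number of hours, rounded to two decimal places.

Tue: 11:07–21:28 = 10 h 21 min
Wed: 07:13–17:47 = 10 h 34 min; less 75 min break → 9 h 19 min
Thu: 09:43–13:43 = 4 h 0 min
Fri: 05:16–12:37 = 7 h 21 min; less 45 min break → 6 h 36 min
Total: 10 h 21 min + 9 h 19 min + 4 h 0 min + 6 h 36 min = 30 h 16 min.

30.27 hours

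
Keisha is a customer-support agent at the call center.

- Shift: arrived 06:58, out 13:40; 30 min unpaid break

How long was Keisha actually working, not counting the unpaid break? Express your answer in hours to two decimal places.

Shift: 06:58–13:40 = 6 h 42 min; less 30 min break → 6 h 12 min

6.20 hours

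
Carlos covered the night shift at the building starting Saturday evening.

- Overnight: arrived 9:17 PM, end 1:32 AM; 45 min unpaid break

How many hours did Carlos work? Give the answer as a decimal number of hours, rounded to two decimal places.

Overnight: 9:17 PM → midnight = 2 h 43 min; midnight → 1:32 AM = 1 h 32 min; span 4 h 15 min; less 45 min break → 3 h 30 min

3.50 hours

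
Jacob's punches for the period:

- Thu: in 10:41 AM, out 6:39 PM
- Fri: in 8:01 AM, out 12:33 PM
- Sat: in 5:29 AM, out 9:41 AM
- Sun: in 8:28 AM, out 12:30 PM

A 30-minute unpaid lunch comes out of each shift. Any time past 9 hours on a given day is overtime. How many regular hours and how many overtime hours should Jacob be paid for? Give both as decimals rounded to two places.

Thu: 10:41 AM–6:39 PM = 7 h 58 min; less 30 min break → 7 h 28 min
Fri: 8:01 AM–12:33 PM = 4 h 32 min; less 30 min break → 4 h 2 min
Sat: 5:29 AM–9:41 AM = 4 h 12 min; less 30 min break → 3 h 42 min
Sun: 8:28 AM–12:30 PM = 4 h 2 min; less 30 min break → 3 h 32 min
Thu reg 7 h 28 min / OT 0 h 0 min; Fri reg 4 h 2 min / OT 0 h 0 min; Sat reg 3 h 42 min / OT 0 h 0 min; Sun reg 3 h 32 min / OT 0 h 0 min.
Totals: regular 18 h 44 min, overtime 0 h 0 min.

Regular 18.73 hours, overtime 0.00 hours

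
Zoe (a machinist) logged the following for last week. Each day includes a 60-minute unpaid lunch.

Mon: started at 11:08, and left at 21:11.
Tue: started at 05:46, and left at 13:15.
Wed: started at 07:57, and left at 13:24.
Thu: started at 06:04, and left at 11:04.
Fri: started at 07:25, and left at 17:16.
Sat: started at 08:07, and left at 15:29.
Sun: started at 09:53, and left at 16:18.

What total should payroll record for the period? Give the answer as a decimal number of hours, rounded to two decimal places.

Mon: 11:08–21:11 = 10 h 3 min; less 60 min break → 9 h 3 min
Tue: 05:46–13:15 = 7 h 29 min; less 60 min break → 6 h 29 min
Wed: 07:57–13:24 = 5 h 27 min; less 60 min break → 4 h 27 min
Thu: 06:04–11:04 = 5 h 0 min; less 60 min break → 4 h 0 min
Fri: 07:25–17:16 = 9 h 51 min; less 60 min break → 8 h 51 min
Sat: 08:07–15:29 = 7 h 22 min; less 60 min break → 6 h 22 min
Sun: 09:53–16:18 = 6 h 25 min; less 60 min break → 5 h 25 min
Total: 9 h 3 min + 6 h 29 min + 4 h 27 min + 4 h 0 min + 8 h 51 min + 6 h 22 min + 5 h 25 min = 44 h 37 min.

44.62 hours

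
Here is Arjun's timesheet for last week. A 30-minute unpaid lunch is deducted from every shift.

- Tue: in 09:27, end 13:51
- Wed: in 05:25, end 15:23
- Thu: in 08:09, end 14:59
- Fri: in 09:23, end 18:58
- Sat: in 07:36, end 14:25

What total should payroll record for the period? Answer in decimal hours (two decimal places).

35.10 hours

Tue: 09:27–13:51 = 4 h 24 min; less 30 min break → 3 h 54 min
Wed: 05:25–15:23 = 9 h 58 min; less 30 min break → 9 h 28 min
Thu: 08:09–14:59 = 6 h 50 min; less 30 min break → 6 h 20 min
Fri: 09:23–18:58 = 9 h 35 min; less 30 min break → 9 h 5 min
Sat: 07:36–14:25 = 6 h 49 min; less 30 min break → 6 h 19 min
Total: 3 h 54 min + 9 h 28 min + 6 h 20 min + 9 h 5 min + 6 h 19 min = 35 h 6 min.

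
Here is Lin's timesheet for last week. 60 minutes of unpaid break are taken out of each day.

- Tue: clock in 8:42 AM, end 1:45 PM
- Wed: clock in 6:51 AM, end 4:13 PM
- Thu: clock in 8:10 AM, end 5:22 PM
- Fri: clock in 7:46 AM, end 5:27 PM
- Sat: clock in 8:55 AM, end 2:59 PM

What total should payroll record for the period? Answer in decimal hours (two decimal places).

34.37 hours

Tue: 8:42 AM–1:45 PM = 5 h 3 min; less 60 min break → 4 h 3 min
Wed: 6:51 AM–4:13 PM = 9 h 22 min; less 60 min break → 8 h 22 min
Thu: 8:10 AM–5:22 PM = 9 h 12 min; less 60 min break → 8 h 12 min
Fri: 7:46 AM–5:27 PM = 9 h 41 min; less 60 min break → 8 h 41 min
Sat: 8:55 AM–2:59 PM = 6 h 4 min; less 60 min break → 5 h 4 min
Total: 4 h 3 min + 8 h 22 min + 8 h 12 min + 8 h 41 min + 5 h 4 min = 34 h 22 min.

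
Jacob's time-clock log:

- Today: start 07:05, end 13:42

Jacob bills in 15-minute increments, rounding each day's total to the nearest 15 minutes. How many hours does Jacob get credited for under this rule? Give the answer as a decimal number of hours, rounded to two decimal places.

6.50 hours

Today: 07:05–13:42 = 6 h 37 min → rounds to 6 h 30 min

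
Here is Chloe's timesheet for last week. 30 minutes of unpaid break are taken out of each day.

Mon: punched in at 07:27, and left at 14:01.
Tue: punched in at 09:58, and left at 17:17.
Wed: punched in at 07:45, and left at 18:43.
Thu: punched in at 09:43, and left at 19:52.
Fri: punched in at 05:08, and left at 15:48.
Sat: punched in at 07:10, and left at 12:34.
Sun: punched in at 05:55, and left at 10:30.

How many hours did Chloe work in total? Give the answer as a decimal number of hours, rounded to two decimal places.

Mon: 07:27–14:01 = 6 h 34 min; less 30 min break → 6 h 4 min
Tue: 09:58–17:17 = 7 h 19 min; less 30 min break → 6 h 49 min
Wed: 07:45–18:43 = 10 h 58 min; less 30 min break → 10 h 28 min
Thu: 09:43–19:52 = 10 h 9 min; less 30 min break → 9 h 39 min
Fri: 05:08–15:48 = 10 h 40 min; less 30 min break → 10 h 10 min
Sat: 07:10–12:34 = 5 h 24 min; less 30 min break → 4 h 54 min
Sun: 05:55–10:30 = 4 h 35 min; less 30 min break → 4 h 5 min
Total: 6 h 4 min + 6 h 49 min + 10 h 28 min + 9 h 39 min + 10 h 10 min + 4 h 54 min + 4 h 5 min = 52 h 9 min.

52.15 hours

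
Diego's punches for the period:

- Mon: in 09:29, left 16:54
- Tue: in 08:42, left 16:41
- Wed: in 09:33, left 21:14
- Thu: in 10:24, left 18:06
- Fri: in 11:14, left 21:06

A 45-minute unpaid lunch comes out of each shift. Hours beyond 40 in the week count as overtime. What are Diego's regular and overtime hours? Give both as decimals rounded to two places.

Regular 40.00 hours, overtime 0.90 hours

Mon: 09:29–16:54 = 7 h 25 min; less 45 min break → 6 h 40 min
Tue: 08:42–16:41 = 7 h 59 min; less 45 min break → 7 h 14 min
Wed: 09:33–21:14 = 11 h 41 min; less 45 min break → 10 h 56 min
Thu: 10:24–18:06 = 7 h 42 min; less 45 min break → 6 h 57 min
Fri: 11:14–21:06 = 9 h 52 min; less 45 min break → 9 h 7 min
Total worked: 40 h 54 min = 40.90 h.
Threshold 40 h → overtime 0 h 54 min, regular 40 h 0 min.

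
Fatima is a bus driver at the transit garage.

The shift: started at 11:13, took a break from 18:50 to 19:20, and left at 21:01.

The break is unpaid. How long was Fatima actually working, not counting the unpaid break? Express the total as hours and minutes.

9 h 18 min

The shift: 11:13–21:01 = 9 h 48 min; less 30 min break → 9 h 18 min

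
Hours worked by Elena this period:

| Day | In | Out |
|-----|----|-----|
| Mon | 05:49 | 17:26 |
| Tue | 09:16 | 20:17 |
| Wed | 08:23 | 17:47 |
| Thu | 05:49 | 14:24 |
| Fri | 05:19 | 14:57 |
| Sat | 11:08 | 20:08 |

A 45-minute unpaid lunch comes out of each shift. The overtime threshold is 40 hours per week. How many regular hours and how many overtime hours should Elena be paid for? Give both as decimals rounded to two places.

Regular 40.00 hours, overtime 14.75 hours

Mon: 05:49–17:26 = 11 h 37 min; less 45 min break → 10 h 52 min
Tue: 09:16–20:17 = 11 h 1 min; less 45 min break → 10 h 16 min
Wed: 08:23–17:47 = 9 h 24 min; less 45 min break → 8 h 39 min
Thu: 05:49–14:24 = 8 h 35 min; less 45 min break → 7 h 50 min
Fri: 05:19–14:57 = 9 h 38 min; less 45 min break → 8 h 53 min
Sat: 11:08–20:08 = 9 h 0 min; less 45 min break → 8 h 15 min
Total worked: 54 h 45 min = 54.75 h.
Threshold 40 h → overtime 14 h 45 min, regular 40 h 0 min.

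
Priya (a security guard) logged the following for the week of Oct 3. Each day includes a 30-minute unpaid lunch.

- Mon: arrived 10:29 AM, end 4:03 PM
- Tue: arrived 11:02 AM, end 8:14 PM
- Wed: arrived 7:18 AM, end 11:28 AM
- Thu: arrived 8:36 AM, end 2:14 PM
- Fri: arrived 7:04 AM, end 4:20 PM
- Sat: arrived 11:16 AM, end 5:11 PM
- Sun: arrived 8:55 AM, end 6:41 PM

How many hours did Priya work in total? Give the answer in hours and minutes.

Mon: 10:29 AM–4:03 PM = 5 h 34 min; less 30 min break → 5 h 4 min
Tue: 11:02 AM–8:14 PM = 9 h 12 min; less 30 min break → 8 h 42 min
Wed: 7:18 AM–11:28 AM = 4 h 10 min; less 30 min break → 3 h 40 min
Thu: 8:36 AM–2:14 PM = 5 h 38 min; less 30 min break → 5 h 8 min
Fri: 7:04 AM–4:20 PM = 9 h 16 min; less 30 min break → 8 h 46 min
Sat: 11:16 AM–5:11 PM = 5 h 55 min; less 30 min break → 5 h 25 min
Sun: 8:55 AM–6:41 PM = 9 h 46 min; less 30 min break → 9 h 16 min
Total: 5 h 4 min + 8 h 42 min + 3 h 40 min + 5 h 8 min + 8 h 46 min + 5 h 25 min + 9 h 16 min = 46 h 1 min.

46 h 1 min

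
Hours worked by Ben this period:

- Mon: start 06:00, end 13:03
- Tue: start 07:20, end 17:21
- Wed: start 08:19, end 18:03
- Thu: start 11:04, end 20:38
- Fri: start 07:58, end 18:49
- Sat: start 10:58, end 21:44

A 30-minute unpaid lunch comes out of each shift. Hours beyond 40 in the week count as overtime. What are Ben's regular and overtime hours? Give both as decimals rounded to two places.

Mon: 06:00–13:03 = 7 h 3 min; less 30 min break → 6 h 33 min
Tue: 07:20–17:21 = 10 h 1 min; less 30 min break → 9 h 31 min
Wed: 08:19–18:03 = 9 h 44 min; less 30 min break → 9 h 14 min
Thu: 11:04–20:38 = 9 h 34 min; less 30 min break → 9 h 4 min
Fri: 07:58–18:49 = 10 h 51 min; less 30 min break → 10 h 21 min
Sat: 10:58–21:44 = 10 h 46 min; less 30 min break → 10 h 16 min
Total worked: 54 h 59 min = 54.98 h.
Threshold 40 h → overtime 14 h 59 min, regular 40 h 0 min.

Regular 40.00 hours, overtime 14.98 hours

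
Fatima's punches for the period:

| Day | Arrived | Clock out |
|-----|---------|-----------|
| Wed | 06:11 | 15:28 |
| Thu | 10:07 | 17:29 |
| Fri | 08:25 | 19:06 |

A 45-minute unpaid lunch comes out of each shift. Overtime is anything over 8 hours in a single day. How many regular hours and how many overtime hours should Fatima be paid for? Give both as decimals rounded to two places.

Regular 22.62 hours, overtime 2.47 hours

Wed: 06:11–15:28 = 9 h 17 min; less 45 min break → 8 h 32 min
Thu: 10:07–17:29 = 7 h 22 min; less 45 min break → 6 h 37 min
Fri: 08:25–19:06 = 10 h 41 min; less 45 min break → 9 h 56 min
Wed reg 8 h 0 min / OT 0 h 32 min; Thu reg 6 h 37 min / OT 0 h 0 min; Fri reg 8 h 0 min / OT 1 h 56 min.
Totals: regular 22 h 37 min, overtime 2 h 28 min.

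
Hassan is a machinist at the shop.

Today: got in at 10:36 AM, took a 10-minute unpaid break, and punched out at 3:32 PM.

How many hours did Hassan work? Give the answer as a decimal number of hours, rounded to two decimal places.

Today: 10:36 AM–3:32 PM = 4 h 56 min; less 10 min break → 4 h 46 min

4.77 hours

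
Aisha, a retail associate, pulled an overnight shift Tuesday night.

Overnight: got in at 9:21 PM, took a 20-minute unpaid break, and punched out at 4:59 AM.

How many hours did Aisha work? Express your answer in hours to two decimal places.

7.30 hours

Overnight: 9:21 PM → midnight = 2 h 39 min; midnight → 4:59 AM = 4 h 59 min; span 7 h 38 min; less 20 min break → 7 h 18 min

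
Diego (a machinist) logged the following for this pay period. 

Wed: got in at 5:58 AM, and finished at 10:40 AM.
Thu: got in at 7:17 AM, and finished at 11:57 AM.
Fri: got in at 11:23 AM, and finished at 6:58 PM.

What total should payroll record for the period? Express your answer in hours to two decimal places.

Wed: 5:58 AM–10:40 AM = 4 h 42 min
Thu: 7:17 AM–11:57 AM = 4 h 40 min
Fri: 11:23 AM–6:58 PM = 7 h 35 min
Total: 4 h 42 min + 4 h 40 min + 7 h 35 min = 16 h 57 min.

16.95 hours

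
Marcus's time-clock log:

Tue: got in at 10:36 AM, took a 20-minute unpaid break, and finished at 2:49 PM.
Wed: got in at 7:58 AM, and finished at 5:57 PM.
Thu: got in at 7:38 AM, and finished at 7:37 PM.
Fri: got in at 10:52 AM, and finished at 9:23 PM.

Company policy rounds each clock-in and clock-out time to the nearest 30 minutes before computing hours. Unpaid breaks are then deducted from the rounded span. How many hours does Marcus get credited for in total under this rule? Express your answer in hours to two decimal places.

Tue: in 10:36 AM→10:30 AM, out 2:49 PM→3:00 PM; 4 h 30 min − 20 min = 4 h 10 min
Wed: in 7:58 AM→8:00 AM, out 5:57 PM→6:00 PM; 10 h 0 min
Thu: in 7:38 AM→7:30 AM, out 7:37 PM→7:30 PM; 12 h 0 min
Fri: in 10:52 AM→11:00 AM, out 9:23 PM→9:30 PM; 10 h 30 min
Total credited: 36 h 40 min.

36.67 hours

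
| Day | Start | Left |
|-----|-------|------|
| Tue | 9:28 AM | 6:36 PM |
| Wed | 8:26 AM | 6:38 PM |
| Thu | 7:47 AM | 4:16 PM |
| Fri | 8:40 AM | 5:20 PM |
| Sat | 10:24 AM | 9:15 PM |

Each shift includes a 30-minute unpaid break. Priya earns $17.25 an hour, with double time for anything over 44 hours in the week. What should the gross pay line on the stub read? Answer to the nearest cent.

Tue: 9:28 AM–6:36 PM = 9 h 8 min; less 30 min break → 8 h 38 min
Wed: 8:26 AM–6:38 PM = 10 h 12 min; less 30 min break → 9 h 42 min
Thu: 7:47 AM–4:16 PM = 8 h 29 min; less 30 min break → 7 h 59 min
Fri: 8:40 AM–5:20 PM = 8 h 40 min; less 30 min break → 8 h 10 min
Sat: 10:24 AM–9:15 PM = 10 h 51 min; less 30 min break → 10 h 21 min
Total worked: 44 h 50 min = 2690 min.
Regular 44 h 0 min = 2640 min at $17.25/h; overtime 0 h 50 min = 50 min at $34.50/h.
Pay = (2640 × $17.25 + 50 × $34.50) ÷ 60 = $787.75.

$787.75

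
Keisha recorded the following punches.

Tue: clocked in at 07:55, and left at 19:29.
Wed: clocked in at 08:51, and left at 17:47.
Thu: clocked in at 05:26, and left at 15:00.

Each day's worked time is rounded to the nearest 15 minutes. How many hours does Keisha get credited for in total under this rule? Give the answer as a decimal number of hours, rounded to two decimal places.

30.00 hours

Tue: 07:55–19:29 = 11 h 34 min → rounds to 11 h 30 min
Wed: 08:51–17:47 = 8 h 56 min → rounds to 9 h 0 min
Thu: 05:26–15:00 = 9 h 34 min → rounds to 9 h 30 min
Total credited: 30 h 0 min.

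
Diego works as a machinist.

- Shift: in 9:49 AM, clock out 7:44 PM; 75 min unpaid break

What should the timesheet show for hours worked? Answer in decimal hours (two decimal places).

Shift: 9:49 AM–7:44 PM = 9 h 55 min; less 75 min break → 8 h 40 min

8.67 hours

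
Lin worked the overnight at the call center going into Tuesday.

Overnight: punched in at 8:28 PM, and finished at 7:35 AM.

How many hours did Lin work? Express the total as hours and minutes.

Overnight: 8:28 PM → midnight = 3 h 32 min; midnight → 7:35 AM = 7 h 35 min; span 11 h 7 min

11 h 7 min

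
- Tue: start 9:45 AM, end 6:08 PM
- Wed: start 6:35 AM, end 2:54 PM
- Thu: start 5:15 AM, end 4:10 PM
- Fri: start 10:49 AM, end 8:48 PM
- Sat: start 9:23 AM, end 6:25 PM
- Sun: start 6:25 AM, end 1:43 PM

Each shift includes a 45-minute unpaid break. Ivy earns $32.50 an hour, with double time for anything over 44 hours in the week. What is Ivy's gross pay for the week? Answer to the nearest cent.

$1783.17

Tue: 9:45 AM–6:08 PM = 8 h 23 min; less 45 min break → 7 h 38 min
Wed: 6:35 AM–2:54 PM = 8 h 19 min; less 45 min break → 7 h 34 min
Thu: 5:15 AM–4:10 PM = 10 h 55 min; less 45 min break → 10 h 10 min
Fri: 10:49 AM–8:48 PM = 9 h 59 min; less 45 min break → 9 h 14 min
Sat: 9:23 AM–6:25 PM = 9 h 2 min; less 45 min break → 8 h 17 min
Sun: 6:25 AM–1:43 PM = 7 h 18 min; less 45 min break → 6 h 33 min
Total worked: 49 h 26 min = 2966 min.
Regular 44 h 0 min = 2640 min at $32.50/h; overtime 5 h 26 min = 326 min at $65.00/h.
Pay = (2640 × $32.50 + 326 × $65.00) ÷ 60 = $1783.17.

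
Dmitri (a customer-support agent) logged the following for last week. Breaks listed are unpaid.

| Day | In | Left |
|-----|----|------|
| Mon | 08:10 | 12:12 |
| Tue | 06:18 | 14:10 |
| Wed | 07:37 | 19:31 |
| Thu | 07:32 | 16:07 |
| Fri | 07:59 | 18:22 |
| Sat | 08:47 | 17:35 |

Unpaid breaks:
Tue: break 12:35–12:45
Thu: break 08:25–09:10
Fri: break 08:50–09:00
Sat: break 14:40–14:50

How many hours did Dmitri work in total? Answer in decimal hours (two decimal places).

50.32 hours

Mon: 08:10–12:12 = 4 h 2 min
Tue: 06:18–14:10 = 7 h 52 min; less 10 min break → 7 h 42 min
Wed: 07:37–19:31 = 11 h 54 min
Thu: 07:32–16:07 = 8 h 35 min; less 45 min break → 7 h 50 min
Fri: 07:59–18:22 = 10 h 23 min; less 10 min break → 10 h 13 min
Sat: 08:47–17:35 = 8 h 48 min; less 10 min break → 8 h 38 min
Total: 4 h 2 min + 7 h 42 min + 11 h 54 min + 7 h 50 min + 10 h 13 min + 8 h 38 min = 50 h 19 min.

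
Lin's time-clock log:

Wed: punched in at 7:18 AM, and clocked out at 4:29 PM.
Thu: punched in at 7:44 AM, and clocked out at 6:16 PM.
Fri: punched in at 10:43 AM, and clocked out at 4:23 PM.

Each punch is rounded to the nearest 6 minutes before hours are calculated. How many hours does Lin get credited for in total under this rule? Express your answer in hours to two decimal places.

Wed: in 7:18 AM→7:18 AM, out 4:29 PM→4:30 PM; 9 h 12 min
Thu: in 7:44 AM→7:42 AM, out 6:16 PM→6:18 PM; 10 h 36 min
Fri: in 10:43 AM→10:42 AM, out 4:23 PM→4:24 PM; 5 h 42 min
Total credited: 25 h 30 min.

25.50 hours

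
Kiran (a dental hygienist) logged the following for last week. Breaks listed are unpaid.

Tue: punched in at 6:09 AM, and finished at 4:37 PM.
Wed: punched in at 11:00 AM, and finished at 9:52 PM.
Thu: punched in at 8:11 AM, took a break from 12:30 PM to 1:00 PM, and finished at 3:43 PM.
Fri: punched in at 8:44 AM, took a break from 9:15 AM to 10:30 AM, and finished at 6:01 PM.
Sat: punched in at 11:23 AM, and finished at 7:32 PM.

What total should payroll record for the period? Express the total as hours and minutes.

Tue: 6:09 AM–4:37 PM = 10 h 28 min
Wed: 11:00 AM–9:52 PM = 10 h 52 min
Thu: 8:11 AM–3:43 PM = 7 h 32 min; less 30 min break → 7 h 2 min
Fri: 8:44 AM–6:01 PM = 9 h 17 min; less 75 min break → 8 h 2 min
Sat: 11:23 AM–7:32 PM = 8 h 9 min
Total: 10 h 28 min + 10 h 52 min + 7 h 2 min + 8 h 2 min + 8 h 9 min = 44 h 33 min.

44 h 33 min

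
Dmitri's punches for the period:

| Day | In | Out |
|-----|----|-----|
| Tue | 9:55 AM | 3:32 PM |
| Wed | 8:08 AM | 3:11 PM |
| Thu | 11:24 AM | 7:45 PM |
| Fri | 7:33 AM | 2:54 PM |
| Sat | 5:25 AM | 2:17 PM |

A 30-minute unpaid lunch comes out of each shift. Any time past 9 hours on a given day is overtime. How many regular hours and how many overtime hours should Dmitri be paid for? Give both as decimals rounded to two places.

Regular 34.73 hours, overtime 0.00 hours

Tue: 9:55 AM–3:32 PM = 5 h 37 min; less 30 min break → 5 h 7 min
Wed: 8:08 AM–3:11 PM = 7 h 3 min; less 30 min break → 6 h 33 min
Thu: 11:24 AM–7:45 PM = 8 h 21 min; less 30 min break → 7 h 51 min
Fri: 7:33 AM–2:54 PM = 7 h 21 min; less 30 min break → 6 h 51 min
Sat: 5:25 AM–2:17 PM = 8 h 52 min; less 30 min break → 8 h 22 min
Tue reg 5 h 7 min / OT 0 h 0 min; Wed reg 6 h 33 min / OT 0 h 0 min; Thu reg 7 h 51 min / OT 0 h 0 min; Fri reg 6 h 51 min / OT 0 h 0 min; Sat reg 8 h 22 min / OT 0 h 0 min.
Totals: regular 34 h 44 min, overtime 0 h 0 min.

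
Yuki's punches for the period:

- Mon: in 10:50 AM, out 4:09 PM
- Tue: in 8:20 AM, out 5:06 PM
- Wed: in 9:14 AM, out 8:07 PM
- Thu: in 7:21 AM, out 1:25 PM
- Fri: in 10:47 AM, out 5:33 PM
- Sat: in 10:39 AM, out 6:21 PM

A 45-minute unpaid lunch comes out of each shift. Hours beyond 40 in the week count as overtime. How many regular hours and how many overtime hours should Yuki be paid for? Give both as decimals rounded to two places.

Mon: 10:50 AM–4:09 PM = 5 h 19 min; less 45 min break → 4 h 34 min
Tue: 8:20 AM–5:06 PM = 8 h 46 min; less 45 min break → 8 h 1 min
Wed: 9:14 AM–8:07 PM = 10 h 53 min; less 45 min break → 10 h 8 min
Thu: 7:21 AM–1:25 PM = 6 h 4 min; less 45 min break → 5 h 19 min
Fri: 10:47 AM–5:33 PM = 6 h 46 min; less 45 min break → 6 h 1 min
Sat: 10:39 AM–6:21 PM = 7 h 42 min; less 45 min break → 6 h 57 min
Total worked: 41 h 0 min = 41.00 h.
Threshold 40 h → overtime 1 h 0 min, regular 40 h 0 min.

Regular 40.00 hours, overtime 1.00 hours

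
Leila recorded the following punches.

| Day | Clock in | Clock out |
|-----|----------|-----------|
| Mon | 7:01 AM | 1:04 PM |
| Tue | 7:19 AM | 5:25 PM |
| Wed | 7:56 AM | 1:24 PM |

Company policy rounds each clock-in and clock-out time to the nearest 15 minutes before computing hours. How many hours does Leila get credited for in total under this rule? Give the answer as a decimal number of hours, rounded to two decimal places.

21.75 hours

Mon: in 7:01 AM→7:00 AM, out 1:04 PM→1:00 PM; 6 h 0 min
Tue: in 7:19 AM→7:15 AM, out 5:25 PM→5:30 PM; 10 h 15 min
Wed: in 7:56 AM→8:00 AM, out 1:24 PM→1:30 PM; 5 h 30 min
Total credited: 21 h 45 min.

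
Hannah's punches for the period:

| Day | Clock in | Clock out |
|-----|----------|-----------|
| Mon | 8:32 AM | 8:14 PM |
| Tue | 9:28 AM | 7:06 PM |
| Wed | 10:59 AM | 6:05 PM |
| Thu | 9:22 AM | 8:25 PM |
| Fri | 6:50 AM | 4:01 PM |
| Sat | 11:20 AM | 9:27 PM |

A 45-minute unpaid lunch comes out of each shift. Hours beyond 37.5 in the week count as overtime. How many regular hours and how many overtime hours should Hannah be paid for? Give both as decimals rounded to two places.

Mon: 8:32 AM–8:14 PM = 11 h 42 min; less 45 min break → 10 h 57 min
Tue: 9:28 AM–7:06 PM = 9 h 38 min; less 45 min break → 8 h 53 min
Wed: 10:59 AM–6:05 PM = 7 h 6 min; less 45 min break → 6 h 21 min
Thu: 9:22 AM–8:25 PM = 11 h 3 min; less 45 min break → 10 h 18 min
Fri: 6:50 AM–4:01 PM = 9 h 11 min; less 45 min break → 8 h 26 min
Sat: 11:20 AM–9:27 PM = 10 h 7 min; less 45 min break → 9 h 22 min
Total worked: 54 h 17 min = 54.28 h.
Threshold 37.5 h → overtime 16 h 47 min, regular 37 h 30 min.

Regular 37.50 hours, overtime 16.78 hours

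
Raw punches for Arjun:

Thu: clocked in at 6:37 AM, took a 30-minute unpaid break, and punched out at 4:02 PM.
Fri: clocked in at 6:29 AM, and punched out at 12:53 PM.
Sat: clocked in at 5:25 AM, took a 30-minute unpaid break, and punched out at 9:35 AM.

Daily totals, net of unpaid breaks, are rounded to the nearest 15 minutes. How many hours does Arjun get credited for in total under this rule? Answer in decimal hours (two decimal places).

19.25 hours

Thu: 6:37 AM–4:02 PM = 9 h 25 min − 30 min = 8 h 55 min → rounds to 9 h 0 min
Fri: 6:29 AM–12:53 PM = 6 h 24 min → rounds to 6 h 30 min
Sat: 5:25 AM–9:35 AM = 4 h 10 min − 30 min = 3 h 40 min → rounds to 3 h 45 min
Total credited: 19 h 15 min.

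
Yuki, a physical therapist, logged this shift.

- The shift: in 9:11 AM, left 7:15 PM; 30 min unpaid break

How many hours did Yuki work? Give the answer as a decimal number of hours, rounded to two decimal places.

The shift: 9:11 AM–7:15 PM = 10 h 4 min; less 30 min break → 9 h 34 min

9.57 hours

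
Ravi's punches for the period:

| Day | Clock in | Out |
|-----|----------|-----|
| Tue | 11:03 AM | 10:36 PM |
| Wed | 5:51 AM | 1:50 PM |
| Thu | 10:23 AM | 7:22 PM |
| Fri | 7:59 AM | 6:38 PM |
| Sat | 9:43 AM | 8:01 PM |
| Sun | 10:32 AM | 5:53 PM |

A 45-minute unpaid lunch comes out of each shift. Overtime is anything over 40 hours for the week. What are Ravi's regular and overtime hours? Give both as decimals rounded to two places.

Tue: 11:03 AM–10:36 PM = 11 h 33 min; less 45 min break → 10 h 48 min
Wed: 5:51 AM–1:50 PM = 7 h 59 min; less 45 min break → 7 h 14 min
Thu: 10:23 AM–7:22 PM = 8 h 59 min; less 45 min break → 8 h 14 min
Fri: 7:59 AM–6:38 PM = 10 h 39 min; less 45 min break → 9 h 54 min
Sat: 9:43 AM–8:01 PM = 10 h 18 min; less 45 min break → 9 h 33 min
Sun: 10:32 AM–5:53 PM = 7 h 21 min; less 45 min break → 6 h 36 min
Total worked: 52 h 19 min = 52.32 h.
Threshold 40 h → overtime 12 h 19 min, regular 40 h 0 min.

Regular 40.00 hours, overtime 12.32 hours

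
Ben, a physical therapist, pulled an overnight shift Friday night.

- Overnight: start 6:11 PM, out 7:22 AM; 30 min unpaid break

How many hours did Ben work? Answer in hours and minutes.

Overnight: 6:11 PM → midnight = 5 h 49 min; midnight → 7:22 AM = 7 h 22 min; span 13 h 11 min; less 30 min break → 12 h 41 min

12 h 41 min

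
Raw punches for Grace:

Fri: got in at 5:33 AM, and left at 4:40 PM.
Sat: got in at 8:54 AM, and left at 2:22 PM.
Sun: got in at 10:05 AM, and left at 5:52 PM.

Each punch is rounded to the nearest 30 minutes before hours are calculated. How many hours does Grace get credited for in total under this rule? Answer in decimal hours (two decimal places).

24.50 hours

Fri: in 5:33 AM→5:30 AM, out 4:40 PM→4:30 PM; 11 h 0 min
Sat: in 8:54 AM→9:00 AM, out 2:22 PM→2:30 PM; 5 h 30 min
Sun: in 10:05 AM→10:00 AM, out 5:52 PM→6:00 PM; 8 h 0 min
Total credited: 24 h 30 min.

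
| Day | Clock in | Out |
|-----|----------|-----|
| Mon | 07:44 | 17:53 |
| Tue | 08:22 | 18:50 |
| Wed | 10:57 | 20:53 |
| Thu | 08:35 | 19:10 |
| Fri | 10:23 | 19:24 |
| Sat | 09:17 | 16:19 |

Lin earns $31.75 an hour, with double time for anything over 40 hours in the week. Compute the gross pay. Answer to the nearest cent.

Mon: 07:44–17:53 = 10 h 9 min
Tue: 08:22–18:50 = 10 h 28 min
Wed: 10:57–20:53 = 9 h 56 min
Thu: 08:35–19:10 = 10 h 35 min
Fri: 10:23–19:24 = 9 h 1 min
Sat: 09:17–16:19 = 7 h 2 min
Total worked: 57 h 11 min = 3431 min.
Regular 40 h 0 min = 2400 min at $31.75/h; overtime 17 h 11 min = 1031 min at $63.50/h.
Pay = (2400 × $31.75 + 1031 × $63.50) ÷ 60 = $2361.14.

$2361.14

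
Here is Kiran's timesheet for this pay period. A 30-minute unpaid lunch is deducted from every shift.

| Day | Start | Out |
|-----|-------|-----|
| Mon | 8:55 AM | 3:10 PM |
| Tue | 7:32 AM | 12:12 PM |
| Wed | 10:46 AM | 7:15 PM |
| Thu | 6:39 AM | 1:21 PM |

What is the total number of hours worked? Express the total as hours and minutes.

24 h 6 min

Mon: 8:55 AM–3:10 PM = 6 h 15 min; less 30 min break → 5 h 45 min
Tue: 7:32 AM–12:12 PM = 4 h 40 min; less 30 min break → 4 h 10 min
Wed: 10:46 AM–7:15 PM = 8 h 29 min; less 30 min break → 7 h 59 min
Thu: 6:39 AM–1:21 PM = 6 h 42 min; less 30 min break → 6 h 12 min
Total: 5 h 45 min + 4 h 10 min + 7 h 59 min + 6 h 12 min = 24 h 6 min.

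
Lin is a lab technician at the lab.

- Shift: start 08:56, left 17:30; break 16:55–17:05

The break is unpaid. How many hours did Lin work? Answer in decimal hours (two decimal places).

8.40 hours

Shift: 08:56–17:30 = 8 h 34 min; less 10 min break → 8 h 24 min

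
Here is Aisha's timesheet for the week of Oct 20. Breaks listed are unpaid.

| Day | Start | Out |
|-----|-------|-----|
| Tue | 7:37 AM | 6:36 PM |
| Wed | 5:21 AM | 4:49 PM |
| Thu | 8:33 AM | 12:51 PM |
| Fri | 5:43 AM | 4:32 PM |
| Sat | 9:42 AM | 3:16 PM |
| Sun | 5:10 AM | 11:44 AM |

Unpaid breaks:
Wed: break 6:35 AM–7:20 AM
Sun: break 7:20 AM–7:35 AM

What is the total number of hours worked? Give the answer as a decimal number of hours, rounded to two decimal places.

Tue: 7:37 AM–6:36 PM = 10 h 59 min
Wed: 5:21 AM–4:49 PM = 11 h 28 min; less 45 min break → 10 h 43 min
Thu: 8:33 AM–12:51 PM = 4 h 18 min
Fri: 5:43 AM–4:32 PM = 10 h 49 min
Sat: 9:42 AM–3:16 PM = 5 h 34 min
Sun: 5:10 AM–11:44 AM = 6 h 34 min; less 15 min break → 6 h 19 min
Total: 10 h 59 min + 10 h 43 min + 4 h 18 min + 10 h 49 min + 5 h 34 min + 6 h 19 min = 48 h 42 min.

48.70 hours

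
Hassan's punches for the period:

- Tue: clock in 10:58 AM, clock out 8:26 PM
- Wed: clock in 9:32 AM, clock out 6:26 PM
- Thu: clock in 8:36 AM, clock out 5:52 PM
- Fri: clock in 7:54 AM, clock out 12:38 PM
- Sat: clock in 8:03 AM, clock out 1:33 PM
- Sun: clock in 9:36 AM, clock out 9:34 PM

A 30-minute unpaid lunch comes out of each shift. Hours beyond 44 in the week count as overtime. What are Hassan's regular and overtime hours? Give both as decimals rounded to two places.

Tue: 10:58 AM–8:26 PM = 9 h 28 min; less 30 min break → 8 h 58 min
Wed: 9:32 AM–6:26 PM = 8 h 54 min; less 30 min break → 8 h 24 min
Thu: 8:36 AM–5:52 PM = 9 h 16 min; less 30 min break → 8 h 46 min
Fri: 7:54 AM–12:38 PM = 4 h 44 min; less 30 min break → 4 h 14 min
Sat: 8:03 AM–1:33 PM = 5 h 30 min; less 30 min break → 5 h 0 min
Sun: 9:36 AM–9:34 PM = 11 h 58 min; less 30 min break → 11 h 28 min
Total worked: 46 h 50 min = 46.83 h.
Threshold 44 h → overtime 2 h 50 min, regular 44 h 0 min.

Regular 44.00 hours, overtime 2.83 hours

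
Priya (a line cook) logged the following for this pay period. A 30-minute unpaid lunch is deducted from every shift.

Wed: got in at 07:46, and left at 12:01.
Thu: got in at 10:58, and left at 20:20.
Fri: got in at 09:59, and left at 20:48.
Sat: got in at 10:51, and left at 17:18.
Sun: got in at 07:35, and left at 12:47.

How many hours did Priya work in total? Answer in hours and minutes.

33 h 35 min

Wed: 07:46–12:01 = 4 h 15 min; less 30 min break → 3 h 45 min
Thu: 10:58–20:20 = 9 h 22 min; less 30 min break → 8 h 52 min
Fri: 09:59–20:48 = 10 h 49 min; less 30 min break → 10 h 19 min
Sat: 10:51–17:18 = 6 h 27 min; less 30 min break → 5 h 57 min
Sun: 07:35–12:47 = 5 h 12 min; less 30 min break → 4 h 42 min
Total: 3 h 45 min + 8 h 52 min + 10 h 19 min + 5 h 57 min + 4 h 42 min = 33 h 35 min.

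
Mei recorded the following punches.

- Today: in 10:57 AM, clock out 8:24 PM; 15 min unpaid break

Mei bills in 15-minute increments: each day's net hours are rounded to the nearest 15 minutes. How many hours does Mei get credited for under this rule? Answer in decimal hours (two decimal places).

9.25 hours

Today: 10:57 AM–8:24 PM = 9 h 27 min − 15 min = 9 h 12 min → rounds to 9 h 15 min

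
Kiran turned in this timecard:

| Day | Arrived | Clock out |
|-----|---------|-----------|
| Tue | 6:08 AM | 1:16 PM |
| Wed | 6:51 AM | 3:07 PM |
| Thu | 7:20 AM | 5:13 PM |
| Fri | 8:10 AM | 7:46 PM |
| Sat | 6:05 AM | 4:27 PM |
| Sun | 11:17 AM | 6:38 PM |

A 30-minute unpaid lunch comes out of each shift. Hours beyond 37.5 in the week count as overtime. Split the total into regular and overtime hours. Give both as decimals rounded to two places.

Tue: 6:08 AM–1:16 PM = 7 h 8 min; less 30 min break → 6 h 38 min
Wed: 6:51 AM–3:07 PM = 8 h 16 min; less 30 min break → 7 h 46 min
Thu: 7:20 AM–5:13 PM = 9 h 53 min; less 30 min break → 9 h 23 min
Fri: 8:10 AM–7:46 PM = 11 h 36 min; less 30 min break → 11 h 6 min
Sat: 6:05 AM–4:27 PM = 10 h 22 min; less 30 min break → 9 h 52 min
Sun: 11:17 AM–6:38 PM = 7 h 21 min; less 30 min break → 6 h 51 min
Total worked: 51 h 36 min = 51.60 h.
Threshold 37.5 h → overtime 14 h 6 min, regular 37 h 30 min.

Regular 37.50 hours, overtime 14.10 hours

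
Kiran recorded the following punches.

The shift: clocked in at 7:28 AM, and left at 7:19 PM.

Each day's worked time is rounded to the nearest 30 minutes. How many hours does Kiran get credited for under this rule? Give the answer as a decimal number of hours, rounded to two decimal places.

12.00 hours

The shift: 7:28 AM–7:19 PM = 11 h 51 min → rounds to 12 h 0 min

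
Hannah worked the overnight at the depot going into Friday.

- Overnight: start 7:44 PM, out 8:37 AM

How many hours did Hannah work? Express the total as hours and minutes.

12 h 53 min

Overnight: 7:44 PM → midnight = 4 h 16 min; midnight → 8:37 AM = 8 h 37 min; span 12 h 53 min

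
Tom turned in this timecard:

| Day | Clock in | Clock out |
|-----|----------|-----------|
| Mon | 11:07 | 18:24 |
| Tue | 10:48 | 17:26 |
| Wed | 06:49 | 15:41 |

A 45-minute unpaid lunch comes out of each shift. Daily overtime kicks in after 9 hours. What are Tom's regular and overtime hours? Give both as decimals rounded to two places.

Regular 20.53 hours, overtime 0.00 hours

Mon: 11:07–18:24 = 7 h 17 min; less 45 min break → 6 h 32 min
Tue: 10:48–17:26 = 6 h 38 min; less 45 min break → 5 h 53 min
Wed: 06:49–15:41 = 8 h 52 min; less 45 min break → 8 h 7 min
Mon reg 6 h 32 min / OT 0 h 0 min; Tue reg 5 h 53 min / OT 0 h 0 min; Wed reg 8 h 7 min / OT 0 h 0 min.
Totals: regular 20 h 32 min, overtime 0 h 0 min.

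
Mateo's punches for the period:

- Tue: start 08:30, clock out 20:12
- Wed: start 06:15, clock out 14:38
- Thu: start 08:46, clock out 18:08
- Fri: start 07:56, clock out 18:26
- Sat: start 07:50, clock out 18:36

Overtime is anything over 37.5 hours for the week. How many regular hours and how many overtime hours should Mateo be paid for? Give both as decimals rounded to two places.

Regular 37.50 hours, overtime 13.22 hours

Tue: 08:30–20:12 = 11 h 42 min
Wed: 06:15–14:38 = 8 h 23 min
Thu: 08:46–18:08 = 9 h 22 min
Fri: 07:56–18:26 = 10 h 30 min
Sat: 07:50–18:36 = 10 h 46 min
Total worked: 50 h 43 min = 50.72 h.
Threshold 37.5 h → overtime 13 h 13 min, regular 37 h 30 min.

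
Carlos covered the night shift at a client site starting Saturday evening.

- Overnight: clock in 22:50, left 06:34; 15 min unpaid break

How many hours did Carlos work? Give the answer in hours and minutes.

7 h 29 min

Overnight: 22:50 → midnight = 1 h 10 min; midnight → 06:34 = 6 h 34 min; span 7 h 44 min; less 15 min break → 7 h 29 min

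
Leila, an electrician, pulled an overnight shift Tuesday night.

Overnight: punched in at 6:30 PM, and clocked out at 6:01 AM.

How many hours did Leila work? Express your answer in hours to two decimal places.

11.52 hours

Overnight: 6:30 PM → midnight = 5 h 30 min; midnight → 6:01 AM = 6 h 1 min; span 11 h 31 min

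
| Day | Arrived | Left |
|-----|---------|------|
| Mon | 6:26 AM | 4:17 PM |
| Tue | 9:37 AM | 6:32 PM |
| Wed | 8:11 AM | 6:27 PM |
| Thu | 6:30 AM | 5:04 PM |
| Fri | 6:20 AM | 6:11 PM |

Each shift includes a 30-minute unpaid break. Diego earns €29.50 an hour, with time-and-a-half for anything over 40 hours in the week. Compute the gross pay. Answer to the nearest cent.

Mon: 6:26 AM–4:17 PM = 9 h 51 min; less 30 min break → 9 h 21 min
Tue: 9:37 AM–6:32 PM = 8 h 55 min; less 30 min break → 8 h 25 min
Wed: 8:11 AM–6:27 PM = 10 h 16 min; less 30 min break → 9 h 46 min
Thu: 6:30 AM–5:04 PM = 10 h 34 min; less 30 min break → 10 h 4 min
Fri: 6:20 AM–6:11 PM = 11 h 51 min; less 30 min break → 11 h 21 min
Total worked: 48 h 57 min = 2937 min.
Regular 40 h 0 min = 2400 min at €29.50/h; overtime 8 h 57 min = 537 min at €44.25/h.
Pay = (2400 × €29.50 + 537 × €44.25) ÷ 60 = €1576.04.

€1576.04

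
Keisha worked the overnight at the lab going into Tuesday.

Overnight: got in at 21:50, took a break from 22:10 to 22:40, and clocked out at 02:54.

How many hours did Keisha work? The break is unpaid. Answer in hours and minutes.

4 h 34 min

Overnight: 21:50 → midnight = 2 h 10 min; midnight → 02:54 = 2 h 54 min; span 5 h 4 min; less 30 min break → 4 h 34 min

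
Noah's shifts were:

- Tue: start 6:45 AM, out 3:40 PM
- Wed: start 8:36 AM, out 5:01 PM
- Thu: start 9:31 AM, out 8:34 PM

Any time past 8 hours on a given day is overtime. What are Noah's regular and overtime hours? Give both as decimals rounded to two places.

Tue: 6:45 AM–3:40 PM = 8 h 55 min
Wed: 8:36 AM–5:01 PM = 8 h 25 min
Thu: 9:31 AM–8:34 PM = 11 h 3 min
Tue reg 8 h 0 min / OT 0 h 55 min; Wed reg 8 h 0 min / OT 0 h 25 min; Thu reg 8 h 0 min / OT 3 h 3 min.
Totals: regular 24 h 0 min, overtime 4 h 23 min.

Regular 24.00 hours, overtime 4.38 hours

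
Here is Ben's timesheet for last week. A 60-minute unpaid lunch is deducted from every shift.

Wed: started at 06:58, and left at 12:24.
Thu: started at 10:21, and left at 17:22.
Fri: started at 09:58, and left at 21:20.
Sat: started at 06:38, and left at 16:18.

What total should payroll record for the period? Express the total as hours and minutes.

29 h 29 min

Wed: 06:58–12:24 = 5 h 26 min; less 60 min break → 4 h 26 min
Thu: 10:21–17:22 = 7 h 1 min; less 60 min break → 6 h 1 min
Fri: 09:58–21:20 = 11 h 22 min; less 60 min break → 10 h 22 min
Sat: 06:38–16:18 = 9 h 40 min; less 60 min break → 8 h 40 min
Total: 4 h 26 min + 6 h 1 min + 10 h 22 min + 8 h 40 min = 29 h 29 min.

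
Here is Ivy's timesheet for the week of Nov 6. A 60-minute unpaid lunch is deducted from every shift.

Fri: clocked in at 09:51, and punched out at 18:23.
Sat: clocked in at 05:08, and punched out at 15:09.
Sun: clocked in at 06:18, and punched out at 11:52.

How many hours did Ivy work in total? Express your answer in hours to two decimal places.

Fri: 09:51–18:23 = 8 h 32 min; less 60 min break → 7 h 32 min
Sat: 05:08–15:09 = 10 h 1 min; less 60 min break → 9 h 1 min
Sun: 06:18–11:52 = 5 h 34 min; less 60 min break → 4 h 34 min
Total: 7 h 32 min + 9 h 1 min + 4 h 34 min = 21 h 7 min.

21.12 hours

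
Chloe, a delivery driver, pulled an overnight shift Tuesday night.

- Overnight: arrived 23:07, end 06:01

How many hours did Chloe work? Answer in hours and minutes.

6 h 54 min

Overnight: 23:07 → midnight = 0 h 53 min; midnight → 06:01 = 6 h 1 min; span 6 h 54 min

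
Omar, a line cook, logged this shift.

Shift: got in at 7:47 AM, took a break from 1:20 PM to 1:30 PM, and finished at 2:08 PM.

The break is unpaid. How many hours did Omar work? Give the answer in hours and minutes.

6 h 11 min

Shift: 7:47 AM–2:08 PM = 6 h 21 min; less 10 min break → 6 h 11 min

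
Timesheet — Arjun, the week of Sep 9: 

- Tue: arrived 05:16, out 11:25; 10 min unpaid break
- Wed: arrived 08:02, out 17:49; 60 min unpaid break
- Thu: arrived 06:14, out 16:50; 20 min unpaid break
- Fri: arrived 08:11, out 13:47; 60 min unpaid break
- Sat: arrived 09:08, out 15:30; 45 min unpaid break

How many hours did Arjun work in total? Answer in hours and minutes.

35 h 15 min

Tue: 05:16–11:25 = 6 h 9 min; less 10 min break → 5 h 59 min
Wed: 08:02–17:49 = 9 h 47 min; less 60 min break → 8 h 47 min
Thu: 06:14–16:50 = 10 h 36 min; less 20 min break → 10 h 16 min
Fri: 08:11–13:47 = 5 h 36 min; less 60 min break → 4 h 36 min
Sat: 09:08–15:30 = 6 h 22 min; less 45 min break → 5 h 37 min
Total: 5 h 59 min + 8 h 47 min + 10 h 16 min + 4 h 36 min + 5 h 37 min = 35 h 15 min.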